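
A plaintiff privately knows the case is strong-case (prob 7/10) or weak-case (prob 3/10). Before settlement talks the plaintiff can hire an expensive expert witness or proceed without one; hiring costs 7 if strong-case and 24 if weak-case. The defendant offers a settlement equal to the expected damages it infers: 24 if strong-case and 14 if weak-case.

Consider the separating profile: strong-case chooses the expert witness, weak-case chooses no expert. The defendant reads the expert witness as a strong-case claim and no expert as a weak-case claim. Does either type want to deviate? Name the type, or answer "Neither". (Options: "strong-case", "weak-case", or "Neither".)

Neither

The expert witness pays 24; no expert pays 14.
strong-case: assigned the expert witness, nets 24 − 7 = 17; deviating to no expert nets 14.
weak-case: assigned no expert, nets 14; deviating to the expert witness nets 24 − 24 = 0.
Both types strictly prefer their assigned action; no profitable deviation.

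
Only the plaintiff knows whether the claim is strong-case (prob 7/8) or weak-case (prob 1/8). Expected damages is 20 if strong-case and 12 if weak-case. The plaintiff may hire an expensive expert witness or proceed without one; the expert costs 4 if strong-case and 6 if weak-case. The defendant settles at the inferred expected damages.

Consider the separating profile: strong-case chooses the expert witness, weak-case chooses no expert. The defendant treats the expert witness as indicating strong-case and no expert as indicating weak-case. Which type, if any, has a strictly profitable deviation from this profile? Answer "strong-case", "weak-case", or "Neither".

The expert witness pays 20; no expert pays 12.
strong-case: assigned the expert witness, nets 20 − 4 = 16; deviating to no expert nets 12.
weak-case: assigned no expert, nets 12; deviating to the expert witness nets 20 − 6 = 14.
The weak-case type gains 2 by deviating.

weak-case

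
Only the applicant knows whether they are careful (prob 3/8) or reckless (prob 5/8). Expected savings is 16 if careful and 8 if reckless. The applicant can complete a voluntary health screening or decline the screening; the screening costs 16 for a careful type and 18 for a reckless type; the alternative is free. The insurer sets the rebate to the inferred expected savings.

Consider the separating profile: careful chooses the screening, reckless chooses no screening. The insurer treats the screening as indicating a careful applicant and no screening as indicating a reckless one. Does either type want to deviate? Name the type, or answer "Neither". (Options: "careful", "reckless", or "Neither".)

careful

The screening pays 16; no screening pays 8.
careful: assigned the screening, nets 16 − 16 = 0; deviating to no screening nets 8.
reckless: assigned no screening, nets 8; deviating to the screening nets 16 − 18 = -2.
The careful type gains 8 by deviating.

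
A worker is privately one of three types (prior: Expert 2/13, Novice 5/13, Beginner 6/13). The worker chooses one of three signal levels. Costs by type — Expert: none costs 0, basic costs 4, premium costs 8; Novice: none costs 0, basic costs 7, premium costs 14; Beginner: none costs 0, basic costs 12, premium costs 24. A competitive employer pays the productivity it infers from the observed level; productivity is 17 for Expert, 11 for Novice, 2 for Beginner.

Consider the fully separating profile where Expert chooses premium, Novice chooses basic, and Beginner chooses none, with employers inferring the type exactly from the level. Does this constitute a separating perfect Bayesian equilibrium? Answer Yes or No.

Separating wages: premium → 17, basic → 11, none → 2.
Expert (assigned premium): none: 2 − 0 = 2; basic: 11 − 4 = 7; premium: 17 − 8 = 9. Expert stays.
Novice (assigned basic): none: 2 − 0 = 2; basic: 11 − 7 = 4; premium: 17 − 14 = 3. Novice stays.
Beginner (assigned none): none: 2 − 0 = 2; basic: 11 − 12 = -1; premium: 17 − 24 = -7. Beginner stays.
Every type prefers its assigned level; separation holds.

Yes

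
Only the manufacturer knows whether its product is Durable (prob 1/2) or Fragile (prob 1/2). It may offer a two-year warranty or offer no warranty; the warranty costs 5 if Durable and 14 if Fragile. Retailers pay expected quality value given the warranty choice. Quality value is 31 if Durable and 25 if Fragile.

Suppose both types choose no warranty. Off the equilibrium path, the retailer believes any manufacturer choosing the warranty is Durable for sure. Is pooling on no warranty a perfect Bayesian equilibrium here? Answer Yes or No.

Yes

On path, the retailer holds the prior and pays 1/2·31 + 1/2·25 = 28. Off path (the warranty), believing Durable, it pays 31.
Durable: no warranty nets 28; the warranty nets 31 − 5 = 26. Durable stays.
Fragile: no warranty nets 28; the warranty nets 31 − 14 = 17. Fragile stays.
No type deviates, so pooling is sustained.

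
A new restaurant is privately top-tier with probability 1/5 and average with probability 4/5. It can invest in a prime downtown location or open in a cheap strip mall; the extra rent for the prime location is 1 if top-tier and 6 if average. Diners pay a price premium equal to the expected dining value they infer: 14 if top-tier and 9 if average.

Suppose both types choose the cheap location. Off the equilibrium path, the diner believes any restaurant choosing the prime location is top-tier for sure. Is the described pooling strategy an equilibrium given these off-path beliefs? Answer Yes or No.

No

On path, the diner holds the prior and pays 1/5·14 + 4/5·9 = 10. Off path (the prime location), believing top-tier, it pays 14.
top-tier: the cheap location nets 10; the prime location nets 14 − 1 = 13. top-tier would deviate.
average: the cheap location nets 10; the prime location nets 14 − 6 = 8. average stays.
A type deviates, so pooling fails.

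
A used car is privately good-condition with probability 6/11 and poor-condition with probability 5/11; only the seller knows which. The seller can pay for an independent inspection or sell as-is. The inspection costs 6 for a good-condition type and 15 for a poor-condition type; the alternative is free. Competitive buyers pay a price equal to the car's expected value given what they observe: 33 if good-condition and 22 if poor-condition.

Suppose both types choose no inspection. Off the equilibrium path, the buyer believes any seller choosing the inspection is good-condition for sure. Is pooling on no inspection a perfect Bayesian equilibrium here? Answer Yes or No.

On path, the buyer holds the prior and pays 6/11·33 + 5/11·22 = 28. Off path (the inspection), believing good-condition, it pays 33.
good-condition: no inspection nets 28; the inspection nets 33 − 6 = 27. good-condition stays.
poor-condition: no inspection nets 28; the inspection nets 33 − 15 = 18. poor-condition stays.
No type deviates, so pooling is sustained.

Yes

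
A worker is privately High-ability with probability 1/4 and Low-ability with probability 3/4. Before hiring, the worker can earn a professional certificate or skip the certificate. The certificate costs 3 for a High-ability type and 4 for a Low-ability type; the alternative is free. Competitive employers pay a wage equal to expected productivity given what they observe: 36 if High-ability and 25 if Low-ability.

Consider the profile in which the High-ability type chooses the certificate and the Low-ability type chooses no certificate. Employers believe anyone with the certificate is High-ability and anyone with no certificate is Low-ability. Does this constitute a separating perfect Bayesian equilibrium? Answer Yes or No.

No

Under these beliefs, the certificate earns wage 36 and no certificate earns wage 25.
High-ability: the certificate nets 36 − 3 = 33; no certificate nets 25. High-ability prefers the certificate.
Low-ability: the certificate nets 36 − 4 = 32; no certificate nets 25. Low-ability would deviate to the certificate.
Low-ability has a profitable deviation, so the profile is not an equilibrium.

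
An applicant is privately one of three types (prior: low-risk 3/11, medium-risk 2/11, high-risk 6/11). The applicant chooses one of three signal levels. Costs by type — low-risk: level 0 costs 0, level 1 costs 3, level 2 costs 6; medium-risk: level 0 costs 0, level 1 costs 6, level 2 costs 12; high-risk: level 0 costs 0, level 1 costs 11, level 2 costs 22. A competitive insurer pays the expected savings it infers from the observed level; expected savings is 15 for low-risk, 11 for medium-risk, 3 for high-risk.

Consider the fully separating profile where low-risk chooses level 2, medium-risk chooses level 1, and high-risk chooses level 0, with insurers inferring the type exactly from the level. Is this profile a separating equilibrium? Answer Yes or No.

Yes

Separating rebates: level 2 → 15, level 1 → 11, level 0 → 3.
low-risk (assigned level 2): level 0: 3 − 0 = 3; level 1: 11 − 3 = 8; level 2: 15 − 6 = 9. low-risk stays.
medium-risk (assigned level 1): level 0: 3 − 0 = 3; level 1: 11 − 6 = 5; level 2: 15 − 12 = 3. medium-risk stays.
high-risk (assigned level 0): level 0: 3 − 0 = 3; level 1: 11 − 11 = 0; level 2: 15 − 22 = -7. high-risk stays.
Every type prefers its assigned level; separation holds.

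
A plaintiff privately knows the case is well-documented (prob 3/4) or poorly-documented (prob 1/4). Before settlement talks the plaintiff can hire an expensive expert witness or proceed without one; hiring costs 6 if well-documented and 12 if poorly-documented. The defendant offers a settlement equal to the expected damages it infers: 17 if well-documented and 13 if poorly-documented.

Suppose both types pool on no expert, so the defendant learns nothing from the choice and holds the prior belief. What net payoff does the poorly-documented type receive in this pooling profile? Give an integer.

16

Pooled settlement = 3/4·17 + 1/4·13 = 16.
poorly-documented pays no cost for no expert, so net payoff = 16.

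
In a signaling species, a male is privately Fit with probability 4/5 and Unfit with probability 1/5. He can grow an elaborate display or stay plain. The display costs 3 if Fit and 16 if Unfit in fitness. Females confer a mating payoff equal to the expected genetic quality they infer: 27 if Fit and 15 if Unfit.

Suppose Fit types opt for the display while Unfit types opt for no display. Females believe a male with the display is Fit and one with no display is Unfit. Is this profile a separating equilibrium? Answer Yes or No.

Under these beliefs, the display earns mating payoff 27 and no display earns mating payoff 15.
Fit: the display nets 27 − 3 = 24; no display nets 15. Fit prefers the display.
Unfit: the display nets 27 − 16 = 11; no display nets 15. Unfit prefers no display.
Neither type deviates, so the separating profile is an equilibrium.

Yes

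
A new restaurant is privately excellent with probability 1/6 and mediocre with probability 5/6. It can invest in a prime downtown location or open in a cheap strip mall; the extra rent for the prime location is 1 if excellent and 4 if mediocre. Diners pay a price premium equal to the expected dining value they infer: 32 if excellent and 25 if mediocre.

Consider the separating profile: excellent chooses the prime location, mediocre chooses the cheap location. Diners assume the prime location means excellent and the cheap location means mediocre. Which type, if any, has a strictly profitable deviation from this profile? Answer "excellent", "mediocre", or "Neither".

The prime location pays 32; the cheap location pays 25.
excellent: assigned the prime location, nets 32 − 1 = 31; deviating to the cheap location nets 25.
mediocre: assigned the cheap location, nets 25; deviating to the prime location nets 32 − 4 = 28.
The mediocre type gains 3 by deviating.

mediocre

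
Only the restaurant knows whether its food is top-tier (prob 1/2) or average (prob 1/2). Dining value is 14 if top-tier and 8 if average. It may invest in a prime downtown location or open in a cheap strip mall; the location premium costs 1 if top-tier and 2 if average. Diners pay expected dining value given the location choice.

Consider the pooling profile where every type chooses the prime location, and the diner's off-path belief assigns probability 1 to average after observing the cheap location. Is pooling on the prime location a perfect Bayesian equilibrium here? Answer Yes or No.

Yes

On path, the diner holds the prior and pays 1/2·14 + 1/2·8 = 11. Off path (the cheap location), believing average, it pays 8.
top-tier: the prime location nets 11 − 1 = 10; the cheap location nets 8. top-tier stays.
average: the prime location nets 11 − 2 = 9; the cheap location nets 8. average stays.
No type deviates, so pooling is sustained.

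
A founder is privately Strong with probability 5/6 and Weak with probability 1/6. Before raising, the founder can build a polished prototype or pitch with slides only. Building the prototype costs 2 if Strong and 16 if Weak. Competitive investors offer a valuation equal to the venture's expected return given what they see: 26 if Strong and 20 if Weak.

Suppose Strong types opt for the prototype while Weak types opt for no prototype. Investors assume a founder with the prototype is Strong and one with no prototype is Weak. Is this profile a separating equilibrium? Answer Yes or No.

Under these beliefs, the prototype earns valuation 26 and no prototype earns valuation 20.
Strong: the prototype nets 26 − 2 = 24; no prototype nets 20. Strong prefers the prototype.
Weak: the prototype nets 26 − 16 = 10; no prototype nets 20. Weak prefers no prototype.
Neither type deviates, so the separating profile is an equilibrium.

Yes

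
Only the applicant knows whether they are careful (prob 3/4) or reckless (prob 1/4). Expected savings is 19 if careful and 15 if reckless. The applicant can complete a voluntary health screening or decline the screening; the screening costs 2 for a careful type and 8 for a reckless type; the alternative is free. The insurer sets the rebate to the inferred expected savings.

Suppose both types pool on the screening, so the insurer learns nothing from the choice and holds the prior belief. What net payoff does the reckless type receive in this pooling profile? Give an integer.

10

Pooled rebate = 3/4·19 + 1/4·15 = 18.
reckless pays cost 8 for the screening, so net payoff = 18 − 8 = 10.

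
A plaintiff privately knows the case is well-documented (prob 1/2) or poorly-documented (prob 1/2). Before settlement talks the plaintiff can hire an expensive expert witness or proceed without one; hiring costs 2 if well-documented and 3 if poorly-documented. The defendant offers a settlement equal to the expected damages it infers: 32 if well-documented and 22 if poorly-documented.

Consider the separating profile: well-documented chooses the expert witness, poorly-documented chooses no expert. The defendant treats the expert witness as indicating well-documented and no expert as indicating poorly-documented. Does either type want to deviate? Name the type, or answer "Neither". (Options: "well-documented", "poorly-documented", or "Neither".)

The expert witness pays 32; no expert pays 22.
well-documented: assigned the expert witness, nets 32 − 2 = 30; deviating to no expert nets 22.
poorly-documented: assigned no expert, nets 22; deviating to the expert witness nets 32 − 3 = 29.
The poorly-documented type gains 7 by deviating.

poorly-documented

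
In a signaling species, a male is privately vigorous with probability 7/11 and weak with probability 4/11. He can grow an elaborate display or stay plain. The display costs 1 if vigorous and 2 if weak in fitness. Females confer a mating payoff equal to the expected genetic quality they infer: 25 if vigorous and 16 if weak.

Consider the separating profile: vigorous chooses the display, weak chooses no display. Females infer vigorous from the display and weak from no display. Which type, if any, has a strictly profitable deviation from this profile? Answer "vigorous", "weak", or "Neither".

weak

The display pays 25; no display pays 16.
vigorous: assigned the display, nets 25 − 1 = 24; deviating to no display nets 16.
weak: assigned no display, nets 16; deviating to the display nets 25 − 2 = 23.
The weak type gains 7 by deviating.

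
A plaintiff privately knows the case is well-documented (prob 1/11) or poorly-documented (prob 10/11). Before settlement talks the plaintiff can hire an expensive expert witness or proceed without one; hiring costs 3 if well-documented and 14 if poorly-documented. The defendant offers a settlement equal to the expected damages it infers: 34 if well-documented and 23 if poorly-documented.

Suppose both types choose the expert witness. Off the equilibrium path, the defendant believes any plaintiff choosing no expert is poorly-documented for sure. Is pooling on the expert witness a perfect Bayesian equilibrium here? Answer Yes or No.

No

On path, the defendant holds the prior and pays 1/11·34 + 10/11·23 = 24. Off path (no expert), believing poorly-documented, it pays 23.
well-documented: the expert witness nets 24 − 3 = 21; no expert nets 23. well-documented would deviate.
poorly-documented: the expert witness nets 24 − 14 = 10; no expert nets 23. poorly-documented would deviate.
A type deviates, so pooling fails.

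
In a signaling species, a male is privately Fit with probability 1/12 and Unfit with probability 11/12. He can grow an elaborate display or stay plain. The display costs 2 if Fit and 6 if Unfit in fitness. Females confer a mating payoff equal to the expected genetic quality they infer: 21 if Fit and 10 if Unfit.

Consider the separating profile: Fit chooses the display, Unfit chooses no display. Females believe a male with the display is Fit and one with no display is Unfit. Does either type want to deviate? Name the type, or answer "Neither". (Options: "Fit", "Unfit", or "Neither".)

Unfit

The display pays 21; no display pays 10.
Fit: assigned the display, nets 21 − 2 = 19; deviating to no display nets 10.
Unfit: assigned no display, nets 10; deviating to the display nets 21 − 6 = 15.
The Unfit type gains 5 by deviating.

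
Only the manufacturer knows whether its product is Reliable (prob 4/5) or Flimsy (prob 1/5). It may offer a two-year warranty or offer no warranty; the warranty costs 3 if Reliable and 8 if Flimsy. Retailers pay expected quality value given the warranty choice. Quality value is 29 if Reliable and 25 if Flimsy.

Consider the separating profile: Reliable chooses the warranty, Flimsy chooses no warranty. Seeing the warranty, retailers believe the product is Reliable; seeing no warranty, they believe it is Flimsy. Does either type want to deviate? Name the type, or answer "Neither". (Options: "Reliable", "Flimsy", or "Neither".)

Neither

The warranty pays 29; no warranty pays 25.
Reliable: assigned the warranty, nets 29 − 3 = 26; deviating to no warranty nets 25.
Flimsy: assigned no warranty, nets 25; deviating to the warranty nets 29 − 8 = 21.
Both types strictly prefer their assigned action; no profitable deviation.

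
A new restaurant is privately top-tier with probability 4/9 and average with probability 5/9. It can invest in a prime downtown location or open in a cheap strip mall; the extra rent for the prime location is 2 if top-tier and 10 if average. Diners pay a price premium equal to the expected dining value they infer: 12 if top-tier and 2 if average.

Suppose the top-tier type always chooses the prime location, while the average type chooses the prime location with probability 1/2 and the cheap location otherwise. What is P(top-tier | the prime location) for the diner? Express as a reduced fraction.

P(the prime location) = (4/9)·1 + (5/9)·(1/2) = 13/18.
By Bayes' rule, P(top-tier | the prime location) = (4/9) / (13/18) = 8/13.

8/13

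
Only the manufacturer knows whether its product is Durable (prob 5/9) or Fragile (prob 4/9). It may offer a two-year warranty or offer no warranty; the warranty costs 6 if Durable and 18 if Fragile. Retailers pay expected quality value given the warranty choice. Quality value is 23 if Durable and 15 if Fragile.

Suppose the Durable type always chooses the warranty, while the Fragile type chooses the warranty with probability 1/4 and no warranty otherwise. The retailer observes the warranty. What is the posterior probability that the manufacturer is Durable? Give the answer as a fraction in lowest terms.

P(the warranty) = (5/9)·1 + (4/9)·(1/4) = 2/3.
By Bayes' rule, P(Durable | the warranty) = (5/9) / (2/3) = 5/6.

5/6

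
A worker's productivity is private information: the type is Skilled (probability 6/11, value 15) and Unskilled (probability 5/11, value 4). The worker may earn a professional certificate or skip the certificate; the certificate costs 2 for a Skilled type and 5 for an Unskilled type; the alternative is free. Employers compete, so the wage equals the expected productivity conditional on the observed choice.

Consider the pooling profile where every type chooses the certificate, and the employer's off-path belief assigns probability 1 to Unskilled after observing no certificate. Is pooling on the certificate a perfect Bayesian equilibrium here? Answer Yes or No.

Yes

On path, the employer holds the prior and pays 6/11·15 + 5/11·4 = 10. Off path (no certificate), believing Unskilled, it pays 4.
Skilled: the certificate nets 10 − 2 = 8; no certificate nets 4. Skilled stays.
Unskilled: the certificate nets 10 − 5 = 5; no certificate nets 4. Unskilled stays.
No type deviates, so pooling is sustained.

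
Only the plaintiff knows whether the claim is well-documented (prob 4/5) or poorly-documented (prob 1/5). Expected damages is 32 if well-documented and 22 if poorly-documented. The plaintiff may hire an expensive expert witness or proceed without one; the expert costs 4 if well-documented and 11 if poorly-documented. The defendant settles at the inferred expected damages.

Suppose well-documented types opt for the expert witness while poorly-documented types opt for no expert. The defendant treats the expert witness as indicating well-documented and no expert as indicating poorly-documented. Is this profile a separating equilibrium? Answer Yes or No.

Under these beliefs, the expert witness earns settlement 32 and no expert earns settlement 22.
well-documented: the expert witness nets 32 − 4 = 28; no expert nets 22. well-documented prefers the expert witness.
poorly-documented: the expert witness nets 32 − 11 = 21; no expert nets 22. poorly-documented prefers no expert.
Neither type deviates, so the separating profile is an equilibrium.

Yes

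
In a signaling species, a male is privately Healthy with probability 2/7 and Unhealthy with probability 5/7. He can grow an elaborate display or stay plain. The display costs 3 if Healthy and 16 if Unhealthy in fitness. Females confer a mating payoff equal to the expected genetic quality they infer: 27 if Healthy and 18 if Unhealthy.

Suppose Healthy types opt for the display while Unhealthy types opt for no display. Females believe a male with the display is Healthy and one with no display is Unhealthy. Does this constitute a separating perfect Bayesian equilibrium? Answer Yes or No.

Under these beliefs, the display earns mating payoff 27 and no display earns mating payoff 18.
Healthy: the display nets 27 − 3 = 24; no display nets 18. Healthy prefers the display.
Unhealthy: the display nets 27 − 16 = 11; no display nets 18. Unhealthy prefers no display.
Neither type deviates, so the separating profile is an equilibrium.

Yes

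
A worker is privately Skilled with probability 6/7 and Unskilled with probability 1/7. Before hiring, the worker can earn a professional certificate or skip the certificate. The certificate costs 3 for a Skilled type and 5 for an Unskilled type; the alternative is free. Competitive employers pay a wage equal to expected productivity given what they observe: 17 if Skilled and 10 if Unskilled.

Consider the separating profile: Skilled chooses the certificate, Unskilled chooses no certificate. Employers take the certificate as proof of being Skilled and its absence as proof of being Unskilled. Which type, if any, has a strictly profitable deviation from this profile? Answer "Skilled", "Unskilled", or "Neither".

The certificate pays 17; no certificate pays 10.
Skilled: assigned the certificate, nets 17 − 3 = 14; deviating to no certificate nets 10.
Unskilled: assigned no certificate, nets 10; deviating to the certificate nets 17 − 5 = 12.
The Unskilled type gains 2 by deviating.

Unskilled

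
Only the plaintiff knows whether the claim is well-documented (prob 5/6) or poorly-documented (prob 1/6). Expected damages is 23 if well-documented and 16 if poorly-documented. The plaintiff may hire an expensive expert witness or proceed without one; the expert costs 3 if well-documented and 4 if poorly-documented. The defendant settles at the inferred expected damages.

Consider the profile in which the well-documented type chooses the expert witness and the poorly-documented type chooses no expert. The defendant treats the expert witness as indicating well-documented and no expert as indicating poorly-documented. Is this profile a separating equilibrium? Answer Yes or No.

Under these beliefs, the expert witness earns settlement 23 and no expert earns settlement 16.
well-documented: the expert witness nets 23 − 3 = 20; no expert nets 16. well-documented prefers the expert witness.
poorly-documented: the expert witness nets 23 − 4 = 19; no expert nets 16. poorly-documented would deviate to the expert witness.
poorly-documented has a profitable deviation, so the profile is not an equilibrium.

No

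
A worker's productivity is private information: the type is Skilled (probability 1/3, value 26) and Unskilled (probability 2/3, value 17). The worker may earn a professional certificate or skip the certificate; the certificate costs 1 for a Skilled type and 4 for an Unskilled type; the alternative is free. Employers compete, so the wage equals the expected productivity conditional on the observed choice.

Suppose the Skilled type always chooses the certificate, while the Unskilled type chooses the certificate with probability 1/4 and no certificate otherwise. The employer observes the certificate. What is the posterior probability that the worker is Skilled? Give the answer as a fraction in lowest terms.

2/3

P(the certificate) = (1/3)·1 + (2/3)·(1/4) = 1/2.
By Bayes' rule, P(Skilled | the certificate) = (1/3) / (1/2) = 2/3.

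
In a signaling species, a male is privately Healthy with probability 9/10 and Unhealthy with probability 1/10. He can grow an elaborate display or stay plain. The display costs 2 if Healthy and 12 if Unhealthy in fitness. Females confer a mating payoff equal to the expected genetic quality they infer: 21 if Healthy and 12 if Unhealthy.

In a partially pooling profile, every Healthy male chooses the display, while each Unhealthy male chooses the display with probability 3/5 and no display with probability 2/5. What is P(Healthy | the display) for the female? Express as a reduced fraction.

P(the display) = (9/10)·1 + (1/10)·(3/5) = 24/25.
By Bayes' rule, P(Healthy | the display) = (9/10) / (24/25) = 15/16.

15/16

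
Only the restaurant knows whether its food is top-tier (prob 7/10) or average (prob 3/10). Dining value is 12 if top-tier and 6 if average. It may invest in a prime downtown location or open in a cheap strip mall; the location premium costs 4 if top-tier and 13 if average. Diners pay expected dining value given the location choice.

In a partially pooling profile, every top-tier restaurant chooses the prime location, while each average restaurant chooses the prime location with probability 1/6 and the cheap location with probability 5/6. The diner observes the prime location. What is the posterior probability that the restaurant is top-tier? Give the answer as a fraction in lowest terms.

P(the prime location) = (7/10)·1 + (3/10)·(1/6) = 3/4.
By Bayes' rule, P(top-tier | the prime location) = (7/10) / (3/4) = 14/15.

14/15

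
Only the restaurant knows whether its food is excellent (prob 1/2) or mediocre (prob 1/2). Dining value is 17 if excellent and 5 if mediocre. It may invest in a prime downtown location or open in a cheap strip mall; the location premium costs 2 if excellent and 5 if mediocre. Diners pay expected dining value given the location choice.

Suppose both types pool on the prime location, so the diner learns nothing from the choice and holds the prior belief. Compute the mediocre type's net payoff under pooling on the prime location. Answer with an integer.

Pooled price premium = 1/2·17 + 1/2·5 = 11.
mediocre pays cost 5 for the prime location, so net payoff = 11 − 5 = 6.

6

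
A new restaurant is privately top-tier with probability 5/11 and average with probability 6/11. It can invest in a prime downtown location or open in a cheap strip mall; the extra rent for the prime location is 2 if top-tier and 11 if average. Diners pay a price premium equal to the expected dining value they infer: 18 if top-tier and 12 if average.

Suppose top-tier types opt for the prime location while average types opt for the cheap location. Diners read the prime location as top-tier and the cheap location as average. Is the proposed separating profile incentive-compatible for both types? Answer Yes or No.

Under these beliefs, the prime location earns price premium 18 and the cheap location earns price premium 12.
top-tier: the prime location nets 18 − 2 = 16; the cheap location nets 12. top-tier prefers the prime location.
average: the prime location nets 18 − 11 = 7; the cheap location nets 12. average prefers the cheap location.
Neither type deviates, so the separating profile is an equilibrium.

Yes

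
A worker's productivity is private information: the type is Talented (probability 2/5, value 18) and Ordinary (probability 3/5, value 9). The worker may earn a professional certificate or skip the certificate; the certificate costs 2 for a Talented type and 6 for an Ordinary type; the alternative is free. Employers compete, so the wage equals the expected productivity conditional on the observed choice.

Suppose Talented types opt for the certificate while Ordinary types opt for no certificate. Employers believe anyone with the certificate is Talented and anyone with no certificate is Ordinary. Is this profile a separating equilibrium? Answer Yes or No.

Under these beliefs, the certificate earns wage 18 and no certificate earns wage 9.
Talented: the certificate nets 18 − 2 = 16; no certificate nets 9. Talented prefers the certificate.
Ordinary: the certificate nets 18 − 6 = 12; no certificate nets 9. Ordinary would deviate to the certificate.
Ordinary has a profitable deviation, so the profile is not an equilibrium.

No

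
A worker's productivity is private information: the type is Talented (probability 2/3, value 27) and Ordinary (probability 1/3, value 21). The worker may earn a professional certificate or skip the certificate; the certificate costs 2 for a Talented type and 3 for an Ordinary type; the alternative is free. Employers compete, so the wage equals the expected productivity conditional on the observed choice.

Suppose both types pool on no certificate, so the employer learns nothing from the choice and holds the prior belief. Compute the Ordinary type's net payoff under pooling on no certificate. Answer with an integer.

Pooled wage = 2/3·27 + 1/3·21 = 25.
Ordinary pays no cost for no certificate, so net payoff = 25.

25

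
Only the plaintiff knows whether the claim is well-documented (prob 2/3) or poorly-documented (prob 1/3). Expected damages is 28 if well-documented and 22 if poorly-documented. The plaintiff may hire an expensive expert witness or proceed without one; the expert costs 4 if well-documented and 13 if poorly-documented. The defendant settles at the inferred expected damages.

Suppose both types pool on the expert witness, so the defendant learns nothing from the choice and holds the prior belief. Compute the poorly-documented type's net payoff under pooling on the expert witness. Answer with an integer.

Pooled settlement = 2/3·28 + 1/3·22 = 26.
poorly-documented pays cost 13 for the expert witness, so net payoff = 26 − 13 = 13.

13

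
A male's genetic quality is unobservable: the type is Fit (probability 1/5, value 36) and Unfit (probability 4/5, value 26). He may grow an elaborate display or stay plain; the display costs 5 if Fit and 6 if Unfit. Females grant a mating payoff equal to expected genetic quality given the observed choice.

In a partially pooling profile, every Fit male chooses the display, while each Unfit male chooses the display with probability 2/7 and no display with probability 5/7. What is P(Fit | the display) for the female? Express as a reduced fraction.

7/15

P(the display) = (1/5)·1 + (4/5)·(2/7) = 3/7.
By Bayes' rule, P(Fit | the display) = (1/5) / (3/7) = 7/15.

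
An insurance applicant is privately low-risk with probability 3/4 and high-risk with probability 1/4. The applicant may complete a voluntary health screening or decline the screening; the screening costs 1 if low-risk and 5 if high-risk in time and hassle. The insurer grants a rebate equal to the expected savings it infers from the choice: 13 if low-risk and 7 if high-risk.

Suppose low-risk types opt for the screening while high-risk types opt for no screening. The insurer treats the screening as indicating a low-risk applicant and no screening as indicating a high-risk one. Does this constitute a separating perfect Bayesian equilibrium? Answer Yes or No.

No

Under these beliefs, the screening earns rebate 13 and no screening earns rebate 7.
low-risk: the screening nets 13 − 1 = 12; no screening nets 7. low-risk prefers the screening.
high-risk: the screening nets 13 − 5 = 8; no screening nets 7. high-risk would deviate to the screening.
high-risk has a profitable deviation, so the profile is not an equilibrium.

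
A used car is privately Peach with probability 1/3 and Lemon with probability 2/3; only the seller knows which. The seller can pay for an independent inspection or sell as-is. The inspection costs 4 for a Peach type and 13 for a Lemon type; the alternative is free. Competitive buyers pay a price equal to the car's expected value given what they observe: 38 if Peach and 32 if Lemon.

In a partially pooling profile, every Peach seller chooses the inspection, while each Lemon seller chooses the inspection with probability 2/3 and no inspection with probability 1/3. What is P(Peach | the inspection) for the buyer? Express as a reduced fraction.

3/7

P(the inspection) = (1/3)·1 + (2/3)·(2/3) = 7/9.
By Bayes' rule, P(Peach | the inspection) = (1/3) / (7/9) = 3/7.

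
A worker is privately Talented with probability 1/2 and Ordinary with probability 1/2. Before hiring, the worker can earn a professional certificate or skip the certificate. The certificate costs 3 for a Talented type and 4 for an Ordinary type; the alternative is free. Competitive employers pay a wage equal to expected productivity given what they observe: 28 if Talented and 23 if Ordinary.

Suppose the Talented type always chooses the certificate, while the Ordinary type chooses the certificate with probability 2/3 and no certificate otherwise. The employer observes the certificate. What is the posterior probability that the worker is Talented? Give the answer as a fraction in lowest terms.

P(the certificate) = (1/2)·1 + (1/2)·(2/3) = 5/6.
By Bayes' rule, P(Talented | the certificate) = (1/2) / (5/6) = 3/5.

3/5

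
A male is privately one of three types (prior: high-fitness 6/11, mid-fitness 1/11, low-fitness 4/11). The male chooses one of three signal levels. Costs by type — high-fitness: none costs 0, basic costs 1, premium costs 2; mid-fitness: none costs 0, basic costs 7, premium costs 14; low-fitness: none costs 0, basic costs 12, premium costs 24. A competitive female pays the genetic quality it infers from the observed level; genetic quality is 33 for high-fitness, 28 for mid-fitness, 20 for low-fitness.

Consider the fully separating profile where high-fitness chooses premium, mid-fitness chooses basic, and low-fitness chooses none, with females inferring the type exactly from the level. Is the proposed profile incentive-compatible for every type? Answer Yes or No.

Yes

Separating mating payoffs: premium → 33, basic → 28, none → 20.
high-fitness (assigned premium): none: 20 − 0 = 20; basic: 28 − 1 = 27; premium: 33 − 2 = 31. high-fitness stays.
mid-fitness (assigned basic): none: 20 − 0 = 20; basic: 28 − 7 = 21; premium: 33 − 14 = 19. mid-fitness stays.
low-fitness (assigned none): none: 20 − 0 = 20; basic: 28 − 12 = 16; premium: 33 − 24 = 9. low-fitness stays.
Every type prefers its assigned level; separation holds.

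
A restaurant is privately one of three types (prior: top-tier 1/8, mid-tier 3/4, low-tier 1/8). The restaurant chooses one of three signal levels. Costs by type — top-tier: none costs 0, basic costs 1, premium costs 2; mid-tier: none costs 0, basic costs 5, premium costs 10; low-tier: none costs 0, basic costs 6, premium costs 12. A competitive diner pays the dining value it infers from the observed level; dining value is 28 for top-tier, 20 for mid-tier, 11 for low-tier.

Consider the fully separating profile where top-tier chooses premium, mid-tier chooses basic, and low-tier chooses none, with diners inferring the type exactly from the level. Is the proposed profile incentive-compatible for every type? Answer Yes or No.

Separating price premiums: premium → 28, basic → 20, none → 11.
top-tier (assigned premium): none: 11 − 0 = 11; basic: 20 − 1 = 19; premium: 28 − 2 = 26. top-tier stays.
mid-tier (assigned basic): none: 11 − 0 = 11; basic: 20 − 5 = 15; premium: 28 − 10 = 18. mid-tier prefers premium.
low-tier (assigned none): none: 11 − 0 = 11; basic: 20 − 6 = 14; premium: 28 − 12 = 16. low-tier prefers premium.
At least one type deviates; the separating profile fails.

No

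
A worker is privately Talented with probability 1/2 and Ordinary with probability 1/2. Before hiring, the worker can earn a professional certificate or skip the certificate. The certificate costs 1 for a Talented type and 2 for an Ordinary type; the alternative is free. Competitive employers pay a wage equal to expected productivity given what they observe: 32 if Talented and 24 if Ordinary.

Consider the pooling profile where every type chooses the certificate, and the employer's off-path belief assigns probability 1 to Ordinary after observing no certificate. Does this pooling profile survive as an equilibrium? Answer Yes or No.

On path, the employer holds the prior and pays 1/2·32 + 1/2·24 = 28. Off path (no certificate), believing Ordinary, it pays 24.
Talented: the certificate nets 28 − 1 = 27; no certificate nets 24. Talented stays.
Ordinary: the certificate nets 28 − 2 = 26; no certificate nets 24. Ordinary stays.
No type deviates, so pooling is sustained.

Yes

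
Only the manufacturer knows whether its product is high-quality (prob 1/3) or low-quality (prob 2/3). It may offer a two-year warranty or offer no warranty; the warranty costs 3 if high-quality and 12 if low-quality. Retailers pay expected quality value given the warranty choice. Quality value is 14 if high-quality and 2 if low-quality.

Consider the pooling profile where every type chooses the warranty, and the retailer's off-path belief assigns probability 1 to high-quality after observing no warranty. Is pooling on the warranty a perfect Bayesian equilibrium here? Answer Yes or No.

No

On path, the retailer holds the prior and pays 1/3·14 + 2/3·2 = 6. Off path (no warranty), believing high-quality, it pays 14.
high-quality: the warranty nets 6 − 3 = 3; no warranty nets 14. high-quality would deviate.
low-quality: the warranty nets 6 − 12 = -6; no warranty nets 14. low-quality would deviate.
A type deviates, so pooling fails.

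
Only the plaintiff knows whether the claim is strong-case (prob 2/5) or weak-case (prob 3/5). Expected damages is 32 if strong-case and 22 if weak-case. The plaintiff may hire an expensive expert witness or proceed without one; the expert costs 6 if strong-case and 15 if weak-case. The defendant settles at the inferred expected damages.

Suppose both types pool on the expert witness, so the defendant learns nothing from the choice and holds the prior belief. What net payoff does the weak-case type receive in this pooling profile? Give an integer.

Pooled settlement = 2/5·32 + 3/5·22 = 26.
weak-case pays cost 15 for the expert witness, so net payoff = 26 − 15 = 11.

11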